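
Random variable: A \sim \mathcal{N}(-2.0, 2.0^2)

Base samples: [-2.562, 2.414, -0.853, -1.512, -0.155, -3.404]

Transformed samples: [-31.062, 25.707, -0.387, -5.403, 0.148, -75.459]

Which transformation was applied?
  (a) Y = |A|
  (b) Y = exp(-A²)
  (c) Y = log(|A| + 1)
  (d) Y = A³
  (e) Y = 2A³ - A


Checking option (e) Y = 2A³ - A:
  A = -2.562 -> Y = -31.062 ✓
  A = 2.414 -> Y = 25.707 ✓
  A = -0.853 -> Y = -0.387 ✓
All samples match this transformation.

(e) 2A³ - A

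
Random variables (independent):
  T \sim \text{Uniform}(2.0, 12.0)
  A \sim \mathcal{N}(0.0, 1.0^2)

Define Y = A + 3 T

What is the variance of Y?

For independent RVs: Var(aX + bY) = a²Var(X) + b²Var(Y)
Var(T) = 8.3333333
Var(A) = 1
Var(Y) = 3²*8.3333333 + 1²*1
= 9*8.3333333 + 1*1 = 76

76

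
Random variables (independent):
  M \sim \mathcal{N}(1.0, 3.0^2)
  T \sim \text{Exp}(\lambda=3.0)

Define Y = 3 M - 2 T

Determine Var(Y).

For independent RVs: Var(aX + bY) = a²Var(X) + b²Var(Y)
Var(M) = 9
Var(T) = 0.11111111
Var(Y) = 3²*9 + (-2)²*0.11111111
= 9*9 + 4*0.11111111 = 81.444444

81.444444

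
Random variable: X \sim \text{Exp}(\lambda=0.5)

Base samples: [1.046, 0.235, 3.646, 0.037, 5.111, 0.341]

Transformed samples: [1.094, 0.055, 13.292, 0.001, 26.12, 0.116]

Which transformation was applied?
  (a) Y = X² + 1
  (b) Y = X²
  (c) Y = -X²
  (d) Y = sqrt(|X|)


Checking option (b) Y = X²:
  X = 1.046 -> Y = 1.094 ✓
  X = 0.235 -> Y = 0.055 ✓
  X = 3.646 -> Y = 13.292 ✓
All samples match this transformation.

(b) X²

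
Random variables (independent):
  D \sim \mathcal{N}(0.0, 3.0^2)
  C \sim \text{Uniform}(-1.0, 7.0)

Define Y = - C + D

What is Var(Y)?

For independent RVs: Var(aX + bY) = a²Var(X) + b²Var(Y)
Var(D) = 9
Var(C) = 5.3333333
Var(Y) = 1²*9 + (-1)²*5.3333333
= 1*9 + 1*5.3333333 = 14.333333

14.333333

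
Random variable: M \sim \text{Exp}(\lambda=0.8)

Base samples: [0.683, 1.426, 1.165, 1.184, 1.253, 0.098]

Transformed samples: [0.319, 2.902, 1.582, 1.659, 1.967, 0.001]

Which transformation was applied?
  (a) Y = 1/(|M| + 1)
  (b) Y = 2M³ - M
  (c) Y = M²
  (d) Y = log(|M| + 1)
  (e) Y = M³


Checking option (e) Y = M³:
  M = 0.683 -> Y = 0.319 ✓
  M = 1.426 -> Y = 2.902 ✓
  M = 1.165 -> Y = 1.582 ✓
All samples match this transformation.

(e) M³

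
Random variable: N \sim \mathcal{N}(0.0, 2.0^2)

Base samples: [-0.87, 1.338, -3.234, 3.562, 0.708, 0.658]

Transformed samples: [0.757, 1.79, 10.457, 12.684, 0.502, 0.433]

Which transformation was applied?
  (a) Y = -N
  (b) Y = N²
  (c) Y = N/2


Checking option (b) Y = N²:
  N = -0.87 -> Y = 0.757 ✓
  N = 1.338 -> Y = 1.79 ✓
  N = -3.234 -> Y = 10.457 ✓
All samples match this transformation.

(b) N²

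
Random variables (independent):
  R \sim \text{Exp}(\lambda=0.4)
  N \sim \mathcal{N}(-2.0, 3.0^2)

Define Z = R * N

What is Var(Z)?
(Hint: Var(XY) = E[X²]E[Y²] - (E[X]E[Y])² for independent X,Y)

Var(XY) = E[X²]E[Y²] - (E[X]E[Y])²
E[R] = 2.5, Var(R) = 6.25
E[N] = -2, Var(N) = 9
E[R²] = 6.25 + 2.5² = 12.5
E[N²] = 9 + (-2)² = 13
Var(Z) = 12.5*13 - (2.5*(-2))²
= 162.5 - 25 = 137.5

137.5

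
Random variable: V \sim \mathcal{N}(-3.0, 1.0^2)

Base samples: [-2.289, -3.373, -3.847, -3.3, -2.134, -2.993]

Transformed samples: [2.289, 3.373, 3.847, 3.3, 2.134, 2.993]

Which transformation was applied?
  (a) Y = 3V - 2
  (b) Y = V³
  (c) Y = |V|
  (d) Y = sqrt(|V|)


Checking option (c) Y = |V|:
  V = -2.289 -> Y = 2.289 ✓
  V = -3.373 -> Y = 3.373 ✓
  V = -3.847 -> Y = 3.847 ✓
All samples match this transformation.

(c) |V|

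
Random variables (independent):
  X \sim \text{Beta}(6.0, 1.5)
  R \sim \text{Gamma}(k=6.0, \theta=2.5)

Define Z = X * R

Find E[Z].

For independent RVs: E[XY] = E[X]*E[Y]
E[X] = 0.8
E[R] = 15
E[Z] = 0.8 * 15 = 12

12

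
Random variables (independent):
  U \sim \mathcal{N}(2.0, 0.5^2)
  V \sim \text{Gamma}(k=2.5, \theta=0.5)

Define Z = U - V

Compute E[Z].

E[Z] = 1*E[U] - 1*E[V]
E[U] = 2
E[V] = 1.25
E[Z] = 1*2 - 1*1.25 = 0.75

0.75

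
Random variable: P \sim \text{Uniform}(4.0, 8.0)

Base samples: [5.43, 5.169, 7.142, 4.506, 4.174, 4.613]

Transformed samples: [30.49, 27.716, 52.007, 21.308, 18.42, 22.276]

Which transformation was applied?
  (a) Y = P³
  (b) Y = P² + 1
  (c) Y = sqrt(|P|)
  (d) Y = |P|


Checking option (b) Y = P² + 1:
  P = 5.43 -> Y = 30.49 ✓
  P = 5.169 -> Y = 27.716 ✓
  P = 7.142 -> Y = 52.007 ✓
All samples match this transformation.

(b) P² + 1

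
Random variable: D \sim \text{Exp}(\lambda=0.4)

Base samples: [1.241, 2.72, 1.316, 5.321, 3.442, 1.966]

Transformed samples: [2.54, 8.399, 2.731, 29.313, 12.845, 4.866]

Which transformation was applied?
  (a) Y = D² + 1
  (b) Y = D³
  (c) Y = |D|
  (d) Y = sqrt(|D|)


Checking option (a) Y = D² + 1:
  D = 1.241 -> Y = 2.54 ✓
  D = 2.72 -> Y = 8.399 ✓
  D = 1.316 -> Y = 2.731 ✓
All samples match this transformation.

(a) D² + 1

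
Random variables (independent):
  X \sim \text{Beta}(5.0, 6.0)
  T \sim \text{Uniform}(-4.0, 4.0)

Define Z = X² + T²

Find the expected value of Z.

E[Z] = E[X²] + E[T²]
E[X²] = Var(X) + E[X]² = 0.020661157 + 0.20661157 = 0.22727273
E[T²] = Var(T) + E[T]² = 5.3333333 + 0 = 5.3333333
E[Z] = 0.22727273 + 5.3333333 = 5.5606061

5.5606061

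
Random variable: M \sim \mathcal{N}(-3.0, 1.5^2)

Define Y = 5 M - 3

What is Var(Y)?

For Y = aM + b: Var(Y) = a² * Var(M)
Var(M) = 1.5^2 = 2.25
Var(Y) = 5² * 2.25 = 25 * 2.25 = 56.25

56.25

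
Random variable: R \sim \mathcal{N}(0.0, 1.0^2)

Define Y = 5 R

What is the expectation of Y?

For Y = 5R:
E[Y] = 5 * E[R]
E[R] = 0.0 = 0
E[Y] = 5 * 0 = 0

0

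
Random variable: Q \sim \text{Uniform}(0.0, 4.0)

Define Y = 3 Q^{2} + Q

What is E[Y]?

E[Y] = 3*E[Q²] + 1*E[Q]
E[Q] = 2
E[Q²] = Var(Q) + (E[Q])² = 1.3333333 + 4 = 5.3333333
E[Y] = 3*5.3333333 + 1*2 = 18

18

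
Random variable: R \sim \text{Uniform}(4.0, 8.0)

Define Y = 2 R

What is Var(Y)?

For Y = aR + b: Var(Y) = a² * Var(R)
Var(R) = (8 - 4)^2/12 = 1.3333333
Var(Y) = 2² * 1.3333333 = 4 * 1.3333333 = 5.3333333

5.3333333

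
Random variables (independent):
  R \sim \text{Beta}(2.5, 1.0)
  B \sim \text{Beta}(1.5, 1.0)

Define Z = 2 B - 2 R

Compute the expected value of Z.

E[Z] = -2*E[R] + 2*E[B]
E[R] = 0.71428571
E[B] = 0.6
E[Z] = -2*0.71428571 + 2*0.6 = -0.22857143

-0.22857143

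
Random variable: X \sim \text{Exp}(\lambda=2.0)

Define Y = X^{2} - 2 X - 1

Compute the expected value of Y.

E[Y] = 1*E[X²] - 2*E[X] - 1
E[X] = 0.5
E[X²] = Var(X) + (E[X])² = 0.25 + 0.25 = 0.5
E[Y] = 1*0.5 - 2*0.5 - 1 = -1.5

-1.5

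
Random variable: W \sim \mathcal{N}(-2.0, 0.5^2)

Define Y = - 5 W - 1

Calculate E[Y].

For Y = -5W - 1:
E[Y] = -5 * E[W] - 1
E[W] = -2.0 = -2
E[Y] = -5 * (-2) - 1 = 9

9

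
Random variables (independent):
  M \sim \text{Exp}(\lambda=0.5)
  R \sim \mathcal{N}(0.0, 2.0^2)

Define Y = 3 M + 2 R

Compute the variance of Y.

For independent RVs: Var(aX + bY) = a²Var(X) + b²Var(Y)
Var(M) = 4
Var(R) = 4
Var(Y) = 3²*4 + 2²*4
= 9*4 + 4*4 = 52

52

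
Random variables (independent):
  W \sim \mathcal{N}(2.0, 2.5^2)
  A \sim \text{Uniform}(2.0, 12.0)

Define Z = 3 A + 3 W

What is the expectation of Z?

E[Z] = 3*E[W] + 3*E[A]
E[W] = 2
E[A] = 7
E[Z] = 3*2 + 3*7 = 27

27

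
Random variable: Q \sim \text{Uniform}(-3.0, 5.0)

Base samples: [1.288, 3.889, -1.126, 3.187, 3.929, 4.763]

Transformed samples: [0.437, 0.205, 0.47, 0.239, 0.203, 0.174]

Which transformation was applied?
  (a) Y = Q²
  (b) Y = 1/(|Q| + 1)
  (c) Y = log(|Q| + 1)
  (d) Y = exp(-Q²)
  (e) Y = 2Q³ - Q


Checking option (b) Y = 1/(|Q| + 1):
  Q = 1.288 -> Y = 0.437 ✓
  Q = 3.889 -> Y = 0.205 ✓
  Q = -1.126 -> Y = 0.47 ✓
All samples match this transformation.

(b) 1/(|Q| + 1)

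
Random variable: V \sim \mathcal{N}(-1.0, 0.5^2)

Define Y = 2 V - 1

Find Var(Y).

For Y = aV + b: Var(Y) = a² * Var(V)
Var(V) = 0.5^2 = 0.25
Var(Y) = 2² * 0.25 = 4 * 0.25 = 1

1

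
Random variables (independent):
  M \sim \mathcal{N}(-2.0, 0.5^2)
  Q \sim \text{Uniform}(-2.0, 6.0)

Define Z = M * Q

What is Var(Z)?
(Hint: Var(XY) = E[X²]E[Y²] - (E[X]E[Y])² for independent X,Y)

Var(XY) = E[X²]E[Y²] - (E[X]E[Y])²
E[M] = -2, Var(M) = 0.25
E[Q] = 2, Var(Q) = 5.3333333
E[M²] = 0.25 + (-2)² = 4.25
E[Q²] = 5.3333333 + 2² = 9.3333333
Var(Z) = 4.25*9.3333333 - (-2*2)²
= 39.666667 - 16 = 23.666667

23.666667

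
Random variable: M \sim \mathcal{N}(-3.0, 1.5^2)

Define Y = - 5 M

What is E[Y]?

For Y = -5M:
E[Y] = -5 * E[M]
E[M] = -3.0 = -3
E[Y] = -5 * (-3) = 15

15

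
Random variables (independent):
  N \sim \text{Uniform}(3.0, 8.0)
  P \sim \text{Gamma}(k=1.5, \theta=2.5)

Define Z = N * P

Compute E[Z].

For independent RVs: E[XY] = E[X]*E[Y]
E[N] = 5.5
E[P] = 3.75
E[Z] = 5.5 * 3.75 = 20.625

20.625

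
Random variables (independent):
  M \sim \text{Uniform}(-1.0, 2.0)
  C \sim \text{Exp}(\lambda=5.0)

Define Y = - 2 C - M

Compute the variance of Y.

For independent RVs: Var(aX + bY) = a²Var(X) + b²Var(Y)
Var(M) = 0.75
Var(C) = 0.04
Var(Y) = (-1)²*0.75 + (-2)²*0.04
= 1*0.75 + 4*0.04 = 0.91

0.91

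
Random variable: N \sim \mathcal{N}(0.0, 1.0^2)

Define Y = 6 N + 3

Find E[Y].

For Y = 6N + 3:
E[Y] = 6 * E[N] + 3
E[N] = 0.0 = 0
E[Y] = 6 * 0 + 3 = 3

3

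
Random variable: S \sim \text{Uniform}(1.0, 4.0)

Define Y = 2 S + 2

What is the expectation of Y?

For Y = 2S + 2:
E[Y] = 2 * E[S] + 2
E[S] = (1 + 4)/2 = 2.5
E[Y] = 2 * 2.5 + 2 = 7

7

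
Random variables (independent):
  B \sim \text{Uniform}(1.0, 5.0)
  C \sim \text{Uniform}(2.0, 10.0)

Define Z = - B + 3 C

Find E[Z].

E[Z] = -1*E[B] + 3*E[C]
E[B] = 3
E[C] = 6
E[Z] = -1*3 + 3*6 = 15

15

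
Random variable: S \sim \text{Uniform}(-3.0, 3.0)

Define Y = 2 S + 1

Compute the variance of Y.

For Y = aS + b: Var(Y) = a² * Var(S)
Var(S) = (3 + 3)^2/12 = 3
Var(Y) = 2² * 3 = 4 * 3 = 12

12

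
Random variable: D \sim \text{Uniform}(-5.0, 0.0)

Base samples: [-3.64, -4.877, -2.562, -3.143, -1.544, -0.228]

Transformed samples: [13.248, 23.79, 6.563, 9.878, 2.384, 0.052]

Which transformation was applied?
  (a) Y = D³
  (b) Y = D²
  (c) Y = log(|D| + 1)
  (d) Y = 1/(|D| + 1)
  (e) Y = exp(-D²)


Checking option (b) Y = D²:
  D = -3.64 -> Y = 13.248 ✓
  D = -4.877 -> Y = 23.79 ✓
  D = -2.562 -> Y = 6.563 ✓
All samples match this transformation.

(b) D²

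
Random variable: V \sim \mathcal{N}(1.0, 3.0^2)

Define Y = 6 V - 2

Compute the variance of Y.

For Y = aV + b: Var(Y) = a² * Var(V)
Var(V) = 3.0^2 = 9
Var(Y) = 6² * 9 = 36 * 9 = 324

324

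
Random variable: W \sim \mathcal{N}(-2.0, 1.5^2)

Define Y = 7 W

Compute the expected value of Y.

For Y = 7W:
E[Y] = 7 * E[W]
E[W] = -2.0 = -2
E[Y] = 7 * (-2) = -14

-14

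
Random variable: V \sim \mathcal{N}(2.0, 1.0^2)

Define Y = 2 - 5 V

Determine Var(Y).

For Y = aV + b: Var(Y) = a² * Var(V)
Var(V) = 1.0^2 = 1
Var(Y) = (-5)² * 1 = 25 * 1 = 25

25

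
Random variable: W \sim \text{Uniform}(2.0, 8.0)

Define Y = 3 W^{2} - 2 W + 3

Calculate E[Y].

E[Y] = 3*E[W²] - 2*E[W] + 3
E[W] = 5
E[W²] = Var(W) + (E[W])² = 3 + 25 = 28
E[Y] = 3*28 - 2*5 + 3 = 77

77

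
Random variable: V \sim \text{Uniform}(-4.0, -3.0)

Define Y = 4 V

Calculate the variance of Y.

For Y = aV + b: Var(Y) = a² * Var(V)
Var(V) = (-3 + 4)^2/12 = 0.083333333
Var(Y) = 4² * 0.083333333 = 16 * 0.083333333 = 1.3333333

1.3333333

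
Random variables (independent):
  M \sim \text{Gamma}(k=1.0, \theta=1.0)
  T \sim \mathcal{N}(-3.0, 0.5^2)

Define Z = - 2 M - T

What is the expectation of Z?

E[Z] = -2*E[M] - 1*E[T]
E[M] = 1
E[T] = -3
E[Z] = -2*1 - 1*(-3) = 1

1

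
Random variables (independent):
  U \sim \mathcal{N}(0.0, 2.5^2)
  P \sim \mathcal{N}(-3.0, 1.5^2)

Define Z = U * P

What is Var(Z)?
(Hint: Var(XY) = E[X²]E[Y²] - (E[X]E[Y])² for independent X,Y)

Var(XY) = E[X²]E[Y²] - (E[X]E[Y])²
E[U] = 0, Var(U) = 6.25
E[P] = -3, Var(P) = 2.25
E[U²] = 6.25 + 0² = 6.25
E[P²] = 2.25 + (-3)² = 11.25
Var(Z) = 6.25*11.25 - (0*(-3))²
= 70.3125 - 0 = 70.3125

70.3125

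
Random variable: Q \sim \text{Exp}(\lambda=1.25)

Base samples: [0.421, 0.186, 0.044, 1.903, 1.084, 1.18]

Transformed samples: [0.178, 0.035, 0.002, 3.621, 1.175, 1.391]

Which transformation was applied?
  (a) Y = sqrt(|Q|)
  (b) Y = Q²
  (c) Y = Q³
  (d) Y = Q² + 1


Checking option (b) Y = Q²:
  Q = 0.421 -> Y = 0.178 ✓
  Q = 0.186 -> Y = 0.035 ✓
  Q = 0.044 -> Y = 0.002 ✓
All samples match this transformation.

(b) Q²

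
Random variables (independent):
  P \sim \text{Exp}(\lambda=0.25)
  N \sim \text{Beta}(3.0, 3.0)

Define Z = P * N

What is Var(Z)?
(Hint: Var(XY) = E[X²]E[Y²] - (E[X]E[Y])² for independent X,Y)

Var(XY) = E[X²]E[Y²] - (E[X]E[Y])²
E[P] = 4, Var(P) = 16
E[N] = 0.5, Var(N) = 0.035714286
E[P²] = 16 + 4² = 32
E[N²] = 0.035714286 + 0.5² = 0.28571429
Var(Z) = 32*0.28571429 - (4*0.5)²
= 9.1428571 - 4 = 5.1428571

5.1428571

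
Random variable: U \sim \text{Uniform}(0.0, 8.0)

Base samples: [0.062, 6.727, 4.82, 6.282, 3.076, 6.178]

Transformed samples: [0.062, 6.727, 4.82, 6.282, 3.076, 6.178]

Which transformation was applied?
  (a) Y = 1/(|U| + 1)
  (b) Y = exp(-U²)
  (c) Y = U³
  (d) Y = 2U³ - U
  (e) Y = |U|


Checking option (e) Y = |U|:
  U = 0.062 -> Y = 0.062 ✓
  U = 6.727 -> Y = 6.727 ✓
  U = 4.82 -> Y = 4.82 ✓
All samples match this transformation.

(e) |U|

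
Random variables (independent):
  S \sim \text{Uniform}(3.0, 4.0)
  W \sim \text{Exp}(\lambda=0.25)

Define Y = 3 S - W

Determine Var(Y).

For independent RVs: Var(aX + bY) = a²Var(X) + b²Var(Y)
Var(S) = 0.083333333
Var(W) = 16
Var(Y) = 3²*0.083333333 + (-1)²*16
= 9*0.083333333 + 1*16 = 16.75

16.75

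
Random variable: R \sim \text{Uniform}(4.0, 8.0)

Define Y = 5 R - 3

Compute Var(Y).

For Y = aR + b: Var(Y) = a² * Var(R)
Var(R) = (8 - 4)^2/12 = 1.3333333
Var(Y) = 5² * 1.3333333 = 25 * 1.3333333 = 33.333333

33.333333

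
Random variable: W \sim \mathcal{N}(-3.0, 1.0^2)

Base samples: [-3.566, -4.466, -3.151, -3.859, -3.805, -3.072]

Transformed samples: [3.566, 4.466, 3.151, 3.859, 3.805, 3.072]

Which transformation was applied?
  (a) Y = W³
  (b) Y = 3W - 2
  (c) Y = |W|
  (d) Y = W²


Checking option (c) Y = |W|:
  W = -3.566 -> Y = 3.566 ✓
  W = -4.466 -> Y = 4.466 ✓
  W = -3.151 -> Y = 3.151 ✓
All samples match this transformation.

(c) |W|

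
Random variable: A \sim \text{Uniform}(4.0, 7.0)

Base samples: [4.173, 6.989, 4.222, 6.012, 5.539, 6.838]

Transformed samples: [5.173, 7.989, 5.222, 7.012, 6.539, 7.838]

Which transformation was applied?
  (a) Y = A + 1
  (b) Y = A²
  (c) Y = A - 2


Checking option (a) Y = A + 1:
  A = 4.173 -> Y = 5.173 ✓
  A = 6.989 -> Y = 7.989 ✓
  A = 4.222 -> Y = 5.222 ✓
All samples match this transformation.

(a) A + 1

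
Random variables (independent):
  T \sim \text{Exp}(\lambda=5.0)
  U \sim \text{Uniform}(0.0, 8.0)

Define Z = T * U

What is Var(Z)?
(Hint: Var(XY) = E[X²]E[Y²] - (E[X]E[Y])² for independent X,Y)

Var(XY) = E[X²]E[Y²] - (E[X]E[Y])²
E[T] = 0.2, Var(T) = 0.04
E[U] = 4, Var(U) = 5.3333333
E[T²] = 0.04 + 0.2² = 0.08
E[U²] = 5.3333333 + 4² = 21.333333
Var(Z) = 0.08*21.333333 - (0.2*4)²
= 1.7066667 - 0.64 = 1.0666667

1.0666667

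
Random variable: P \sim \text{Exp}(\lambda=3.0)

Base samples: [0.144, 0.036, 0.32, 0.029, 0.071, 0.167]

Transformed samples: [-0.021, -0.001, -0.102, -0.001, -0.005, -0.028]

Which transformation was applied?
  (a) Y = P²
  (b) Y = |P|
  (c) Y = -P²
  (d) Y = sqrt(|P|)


Checking option (c) Y = -P²:
  P = 0.144 -> Y = -0.021 ✓
  P = 0.036 -> Y = -0.001 ✓
  P = 0.32 -> Y = -0.102 ✓
All samples match this transformation.

(c) -P²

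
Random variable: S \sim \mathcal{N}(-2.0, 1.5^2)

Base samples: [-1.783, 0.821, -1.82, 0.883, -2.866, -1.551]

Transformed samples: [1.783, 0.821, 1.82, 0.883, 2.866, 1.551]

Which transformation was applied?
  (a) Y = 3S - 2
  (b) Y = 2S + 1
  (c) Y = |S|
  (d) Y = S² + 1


Checking option (c) Y = |S|:
  S = -1.783 -> Y = 1.783 ✓
  S = 0.821 -> Y = 0.821 ✓
  S = -1.82 -> Y = 1.82 ✓
All samples match this transformation.

(c) |S|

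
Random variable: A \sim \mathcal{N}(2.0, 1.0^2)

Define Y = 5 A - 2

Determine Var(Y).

For Y = aA + b: Var(Y) = a² * Var(A)
Var(A) = 1.0^2 = 1
Var(Y) = 5² * 1 = 25 * 1 = 25

25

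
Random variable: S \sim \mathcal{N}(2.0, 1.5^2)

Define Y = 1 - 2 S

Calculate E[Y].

For Y = -2S + 1:
E[Y] = -2 * E[S] + 1
E[S] = 2.0 = 2
E[Y] = -2 * 2 + 1 = -3

-3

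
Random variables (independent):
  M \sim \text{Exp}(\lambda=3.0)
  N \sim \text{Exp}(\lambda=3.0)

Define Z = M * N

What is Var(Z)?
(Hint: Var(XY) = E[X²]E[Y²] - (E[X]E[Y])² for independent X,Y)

Var(XY) = E[X²]E[Y²] - (E[X]E[Y])²
E[M] = 0.33333333, Var(M) = 0.11111111
E[N] = 0.33333333, Var(N) = 0.11111111
E[M²] = 0.11111111 + 0.33333333² = 0.22222222
E[N²] = 0.11111111 + 0.33333333² = 0.22222222
Var(Z) = 0.22222222*0.22222222 - (0.33333333*0.33333333)²
= 0.049382716 - 0.012345679 = 0.037037037

0.037037037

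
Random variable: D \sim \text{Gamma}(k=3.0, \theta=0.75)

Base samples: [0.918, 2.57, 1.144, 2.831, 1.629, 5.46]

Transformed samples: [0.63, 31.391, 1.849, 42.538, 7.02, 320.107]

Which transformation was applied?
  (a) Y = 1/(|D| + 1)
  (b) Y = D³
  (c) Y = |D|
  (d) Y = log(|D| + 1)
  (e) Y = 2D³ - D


Checking option (e) Y = 2D³ - D:
  D = 0.918 -> Y = 0.63 ✓
  D = 2.57 -> Y = 31.391 ✓
  D = 1.144 -> Y = 1.849 ✓
All samples match this transformation.

(e) 2D³ - D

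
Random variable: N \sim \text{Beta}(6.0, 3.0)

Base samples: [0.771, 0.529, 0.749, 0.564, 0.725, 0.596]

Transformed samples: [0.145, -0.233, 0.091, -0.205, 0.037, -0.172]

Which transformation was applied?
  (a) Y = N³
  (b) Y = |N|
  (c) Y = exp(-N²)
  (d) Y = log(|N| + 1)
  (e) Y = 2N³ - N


Checking option (e) Y = 2N³ - N:
  N = 0.771 -> Y = 0.145 ✓
  N = 0.529 -> Y = -0.233 ✓
  N = 0.749 -> Y = 0.091 ✓
All samples match this transformation.

(e) 2N³ - N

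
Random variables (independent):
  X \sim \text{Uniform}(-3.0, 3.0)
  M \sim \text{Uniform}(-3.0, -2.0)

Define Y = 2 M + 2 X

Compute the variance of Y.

For independent RVs: Var(aX + bY) = a²Var(X) + b²Var(Y)
Var(X) = 3
Var(M) = 0.083333333
Var(Y) = 2²*3 + 2²*0.083333333
= 4*3 + 4*0.083333333 = 12.333333

12.333333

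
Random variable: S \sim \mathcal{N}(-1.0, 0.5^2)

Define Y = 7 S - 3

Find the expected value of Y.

For Y = 7S - 3:
E[Y] = 7 * E[S] - 3
E[S] = -1.0 = -1
E[Y] = 7 * (-1) - 3 = -10

-10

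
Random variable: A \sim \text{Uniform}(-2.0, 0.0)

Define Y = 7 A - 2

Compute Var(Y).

For Y = aA + b: Var(Y) = a² * Var(A)
Var(A) = (0 + 2)^2/12 = 0.33333333
Var(Y) = 7² * 0.33333333 = 49 * 0.33333333 = 16.333333

16.333333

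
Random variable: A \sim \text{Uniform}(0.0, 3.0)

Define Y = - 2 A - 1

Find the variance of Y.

For Y = aA + b: Var(Y) = a² * Var(A)
Var(A) = (3 - 0)^2/12 = 0.75
Var(Y) = (-2)² * 0.75 = 4 * 0.75 = 3

3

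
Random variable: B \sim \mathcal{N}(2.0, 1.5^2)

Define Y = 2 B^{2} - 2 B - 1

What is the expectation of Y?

E[Y] = 2*E[B²] - 2*E[B] - 1
E[B] = 2
E[B²] = Var(B) + (E[B])² = 2.25 + 4 = 6.25
E[Y] = 2*6.25 - 2*2 - 1 = 7.5

7.5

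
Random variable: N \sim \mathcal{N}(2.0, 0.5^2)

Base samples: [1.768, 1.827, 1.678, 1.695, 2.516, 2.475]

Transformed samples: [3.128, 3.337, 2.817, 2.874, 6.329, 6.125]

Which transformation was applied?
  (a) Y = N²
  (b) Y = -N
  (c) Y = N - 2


Checking option (a) Y = N²:
  N = 1.768 -> Y = 3.128 ✓
  N = 1.827 -> Y = 3.337 ✓
  N = 1.678 -> Y = 2.817 ✓
All samples match this transformation.

(a) N²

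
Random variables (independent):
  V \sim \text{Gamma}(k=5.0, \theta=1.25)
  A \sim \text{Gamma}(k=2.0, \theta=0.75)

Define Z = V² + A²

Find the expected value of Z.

E[Z] = E[V²] + E[A²]
E[V²] = Var(V) + E[V]² = 7.8125 + 39.0625 = 46.875
E[A²] = Var(A) + E[A]² = 1.125 + 2.25 = 3.375
E[Z] = 46.875 + 3.375 = 50.25

50.25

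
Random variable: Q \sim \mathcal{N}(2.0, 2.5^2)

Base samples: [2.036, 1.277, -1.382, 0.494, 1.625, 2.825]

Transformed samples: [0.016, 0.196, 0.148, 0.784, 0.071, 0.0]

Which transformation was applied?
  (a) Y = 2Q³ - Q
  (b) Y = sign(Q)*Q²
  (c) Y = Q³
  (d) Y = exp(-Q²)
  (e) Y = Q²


Checking option (d) Y = exp(-Q²):
  Q = 2.036 -> Y = 0.016 ✓
  Q = 1.277 -> Y = 0.196 ✓
  Q = -1.382 -> Y = 0.148 ✓
All samples match this transformation.

(d) exp(-Q²)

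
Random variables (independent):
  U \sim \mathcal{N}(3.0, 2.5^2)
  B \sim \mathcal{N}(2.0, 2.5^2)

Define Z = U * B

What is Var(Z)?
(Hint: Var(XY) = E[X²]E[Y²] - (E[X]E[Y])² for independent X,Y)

Var(XY) = E[X²]E[Y²] - (E[X]E[Y])²
E[U] = 3, Var(U) = 6.25
E[B] = 2, Var(B) = 6.25
E[U²] = 6.25 + 3² = 15.25
E[B²] = 6.25 + 2² = 10.25
Var(Z) = 15.25*10.25 - (3*2)²
= 156.3125 - 36 = 120.3125

120.3125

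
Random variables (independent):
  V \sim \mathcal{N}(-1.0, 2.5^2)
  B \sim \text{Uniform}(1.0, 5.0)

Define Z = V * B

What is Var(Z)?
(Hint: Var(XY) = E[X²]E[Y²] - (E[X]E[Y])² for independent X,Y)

Var(XY) = E[X²]E[Y²] - (E[X]E[Y])²
E[V] = -1, Var(V) = 6.25
E[B] = 3, Var(B) = 1.3333333
E[V²] = 6.25 + (-1)² = 7.25
E[B²] = 1.3333333 + 3² = 10.333333
Var(Z) = 7.25*10.333333 - (-1*3)²
= 74.916667 - 9 = 65.916667

65.916667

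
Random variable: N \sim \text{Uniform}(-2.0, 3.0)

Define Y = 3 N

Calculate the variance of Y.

For Y = aN + b: Var(Y) = a² * Var(N)
Var(N) = (3 + 2)^2/12 = 2.0833333
Var(Y) = 3² * 2.0833333 = 9 * 2.0833333 = 18.75

18.75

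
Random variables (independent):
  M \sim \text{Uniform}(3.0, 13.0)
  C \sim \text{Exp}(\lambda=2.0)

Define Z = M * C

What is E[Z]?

For independent RVs: E[XY] = E[X]*E[Y]
E[M] = 8
E[C] = 0.5
E[Z] = 8 * 0.5 = 4

4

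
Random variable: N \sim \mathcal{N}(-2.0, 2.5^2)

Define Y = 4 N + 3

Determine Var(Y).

For Y = aN + b: Var(Y) = a² * Var(N)
Var(N) = 2.5^2 = 6.25
Var(Y) = 4² * 6.25 = 16 * 6.25 = 100

100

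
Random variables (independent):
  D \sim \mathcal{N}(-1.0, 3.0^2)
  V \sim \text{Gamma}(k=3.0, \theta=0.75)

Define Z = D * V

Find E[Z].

For independent RVs: E[XY] = E[X]*E[Y]
E[D] = -1
E[V] = 2.25
E[Z] = -1 * 2.25 = -2.25

-2.25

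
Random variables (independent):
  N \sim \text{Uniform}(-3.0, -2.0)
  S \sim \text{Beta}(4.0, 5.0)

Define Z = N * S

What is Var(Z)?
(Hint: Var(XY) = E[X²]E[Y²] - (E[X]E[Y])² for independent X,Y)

Var(XY) = E[X²]E[Y²] - (E[X]E[Y])²
E[N] = -2.5, Var(N) = 0.083333333
E[S] = 0.44444444, Var(S) = 0.024691358
E[N²] = 0.083333333 + (-2.5)² = 6.3333333
E[S²] = 0.024691358 + 0.44444444² = 0.22222222
Var(Z) = 6.3333333*0.22222222 - (-2.5*0.44444444)²
= 1.4074074 - 1.2345679 = 0.17283951

0.17283951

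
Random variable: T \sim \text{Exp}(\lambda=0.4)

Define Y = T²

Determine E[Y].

E[T²] = Var(T) + (E[T])² = 6.25 + 6.25 = 12.5

12.5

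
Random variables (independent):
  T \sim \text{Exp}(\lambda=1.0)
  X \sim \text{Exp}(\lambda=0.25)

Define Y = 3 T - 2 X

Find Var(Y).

For independent RVs: Var(aX + bY) = a²Var(X) + b²Var(Y)
Var(T) = 1
Var(X) = 16
Var(Y) = 3²*1 + (-2)²*16
= 9*1 + 4*16 = 73

73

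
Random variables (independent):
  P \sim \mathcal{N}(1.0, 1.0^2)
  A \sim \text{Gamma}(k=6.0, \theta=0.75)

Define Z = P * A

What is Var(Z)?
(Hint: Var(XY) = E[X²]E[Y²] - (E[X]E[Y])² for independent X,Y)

Var(XY) = E[X²]E[Y²] - (E[X]E[Y])²
E[P] = 1, Var(P) = 1
E[A] = 4.5, Var(A) = 3.375
E[P²] = 1 + 1² = 2
E[A²] = 3.375 + 4.5² = 23.625
Var(Z) = 2*23.625 - (1*4.5)²
= 47.25 - 20.25 = 27

27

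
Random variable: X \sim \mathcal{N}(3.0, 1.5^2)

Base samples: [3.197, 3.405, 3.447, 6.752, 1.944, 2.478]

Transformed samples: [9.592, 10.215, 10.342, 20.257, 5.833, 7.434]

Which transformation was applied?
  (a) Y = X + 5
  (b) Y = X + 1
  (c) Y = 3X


Checking option (c) Y = 3X:
  X = 3.197 -> Y = 9.592 ✓
  X = 3.405 -> Y = 10.215 ✓
  X = 3.447 -> Y = 10.342 ✓
All samples match this transformation.

(c) 3X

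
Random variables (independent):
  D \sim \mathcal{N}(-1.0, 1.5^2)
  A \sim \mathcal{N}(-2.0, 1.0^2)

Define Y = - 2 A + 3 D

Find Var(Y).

For independent RVs: Var(aX + bY) = a²Var(X) + b²Var(Y)
Var(D) = 2.25
Var(A) = 1
Var(Y) = 3²*2.25 + (-2)²*1
= 9*2.25 + 4*1 = 24.25

24.25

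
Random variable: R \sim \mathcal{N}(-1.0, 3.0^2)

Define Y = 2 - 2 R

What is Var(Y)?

For Y = aR + b: Var(Y) = a² * Var(R)
Var(R) = 3.0^2 = 9
Var(Y) = (-2)² * 9 = 4 * 9 = 36

36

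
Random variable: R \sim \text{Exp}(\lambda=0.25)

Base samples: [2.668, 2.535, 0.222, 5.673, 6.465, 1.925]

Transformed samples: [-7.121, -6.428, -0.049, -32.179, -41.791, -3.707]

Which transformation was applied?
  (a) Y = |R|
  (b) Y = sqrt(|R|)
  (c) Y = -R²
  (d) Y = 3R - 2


Checking option (c) Y = -R²:
  R = 2.668 -> Y = -7.121 ✓
  R = 2.535 -> Y = -6.428 ✓
  R = 0.222 -> Y = -0.049 ✓
All samples match this transformation.

(c) -R²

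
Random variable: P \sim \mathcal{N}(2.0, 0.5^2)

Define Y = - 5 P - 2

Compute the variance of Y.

For Y = aP + b: Var(Y) = a² * Var(P)
Var(P) = 0.5^2 = 0.25
Var(Y) = (-5)² * 0.25 = 25 * 0.25 = 6.25

6.25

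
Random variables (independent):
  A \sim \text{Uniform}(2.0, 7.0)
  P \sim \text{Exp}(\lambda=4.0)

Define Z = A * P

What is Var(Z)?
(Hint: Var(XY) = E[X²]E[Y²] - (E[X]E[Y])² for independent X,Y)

Var(XY) = E[X²]E[Y²] - (E[X]E[Y])²
E[A] = 4.5, Var(A) = 2.0833333
E[P] = 0.25, Var(P) = 0.0625
E[A²] = 2.0833333 + 4.5² = 22.333333
E[P²] = 0.0625 + 0.25² = 0.125
Var(Z) = 22.333333*0.125 - (4.5*0.25)²
= 2.7916667 - 1.265625 = 1.5260417

1.5260417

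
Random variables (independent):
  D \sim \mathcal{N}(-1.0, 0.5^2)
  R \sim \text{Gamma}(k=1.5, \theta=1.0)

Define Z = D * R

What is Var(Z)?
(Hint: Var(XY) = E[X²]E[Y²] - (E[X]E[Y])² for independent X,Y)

Var(XY) = E[X²]E[Y²] - (E[X]E[Y])²
E[D] = -1, Var(D) = 0.25
E[R] = 1.5, Var(R) = 1.5
E[D²] = 0.25 + (-1)² = 1.25
E[R²] = 1.5 + 1.5² = 3.75
Var(Z) = 1.25*3.75 - (-1*1.5)²
= 4.6875 - 2.25 = 2.4375

2.4375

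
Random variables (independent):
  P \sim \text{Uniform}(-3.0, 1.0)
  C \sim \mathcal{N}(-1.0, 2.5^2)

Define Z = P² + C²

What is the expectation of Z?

E[Z] = E[P²] + E[C²]
E[P²] = Var(P) + E[P]² = 1.3333333 + 1 = 2.3333333
E[C²] = Var(C) + E[C]² = 6.25 + 1 = 7.25
E[Z] = 2.3333333 + 7.25 = 9.5833333

9.5833333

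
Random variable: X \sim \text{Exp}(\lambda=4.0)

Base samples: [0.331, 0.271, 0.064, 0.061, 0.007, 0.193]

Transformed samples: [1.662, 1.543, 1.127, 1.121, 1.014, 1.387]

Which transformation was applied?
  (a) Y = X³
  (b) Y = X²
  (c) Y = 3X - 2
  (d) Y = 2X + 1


Checking option (d) Y = 2X + 1:
  X = 0.331 -> Y = 1.662 ✓
  X = 0.271 -> Y = 1.543 ✓
  X = 0.064 -> Y = 1.127 ✓
All samples match this transformation.

(d) 2X + 1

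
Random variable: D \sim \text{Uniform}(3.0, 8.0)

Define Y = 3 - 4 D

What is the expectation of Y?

For Y = -4D + 3:
E[Y] = -4 * E[D] + 3
E[D] = (3 + 8)/2 = 5.5
E[Y] = -4 * 5.5 + 3 = -19

-19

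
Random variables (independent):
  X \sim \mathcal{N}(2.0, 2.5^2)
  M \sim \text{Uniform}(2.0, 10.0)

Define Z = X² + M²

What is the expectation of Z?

E[Z] = E[X²] + E[M²]
E[X²] = Var(X) + E[X]² = 6.25 + 4 = 10.25
E[M²] = Var(M) + E[M]² = 5.3333333 + 36 = 41.333333
E[Z] = 10.25 + 41.333333 = 51.583333

51.583333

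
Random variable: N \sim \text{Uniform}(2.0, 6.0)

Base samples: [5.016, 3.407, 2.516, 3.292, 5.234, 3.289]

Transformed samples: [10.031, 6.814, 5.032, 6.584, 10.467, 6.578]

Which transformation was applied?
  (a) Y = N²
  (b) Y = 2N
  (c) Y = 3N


Checking option (b) Y = 2N:
  N = 5.016 -> Y = 10.031 ✓
  N = 3.407 -> Y = 6.814 ✓
  N = 2.516 -> Y = 5.032 ✓
All samples match this transformation.

(b) 2N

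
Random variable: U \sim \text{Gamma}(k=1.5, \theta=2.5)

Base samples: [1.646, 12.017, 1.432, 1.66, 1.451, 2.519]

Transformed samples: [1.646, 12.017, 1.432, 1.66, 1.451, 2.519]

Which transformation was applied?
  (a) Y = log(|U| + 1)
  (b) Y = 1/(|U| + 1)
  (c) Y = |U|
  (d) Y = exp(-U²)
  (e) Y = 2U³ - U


Checking option (c) Y = |U|:
  U = 1.646 -> Y = 1.646 ✓
  U = 12.017 -> Y = 12.017 ✓
  U = 1.432 -> Y = 1.432 ✓
All samples match this transformation.

(c) |U|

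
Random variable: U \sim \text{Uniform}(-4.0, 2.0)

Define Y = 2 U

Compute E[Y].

For Y = 2U:
E[Y] = 2 * E[U]
E[U] = (-4 + 2)/2 = -1
E[Y] = 2 * (-1) = -2

-2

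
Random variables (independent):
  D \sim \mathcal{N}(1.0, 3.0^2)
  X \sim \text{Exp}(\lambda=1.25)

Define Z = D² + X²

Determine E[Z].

E[Z] = E[D²] + E[X²]
E[D²] = Var(D) + E[D]² = 9 + 1 = 10
E[X²] = Var(X) + E[X]² = 0.64 + 0.64 = 1.28
E[Z] = 10 + 1.28 = 11.28

11.28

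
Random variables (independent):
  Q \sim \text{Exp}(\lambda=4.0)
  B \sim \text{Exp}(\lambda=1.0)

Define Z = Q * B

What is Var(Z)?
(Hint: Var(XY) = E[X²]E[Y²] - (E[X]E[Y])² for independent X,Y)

Var(XY) = E[X²]E[Y²] - (E[X]E[Y])²
E[Q] = 0.25, Var(Q) = 0.0625
E[B] = 1, Var(B) = 1
E[Q²] = 0.0625 + 0.25² = 0.125
E[B²] = 1 + 1² = 2
Var(Z) = 0.125*2 - (0.25*1)²
= 0.25 - 0.0625 = 0.1875

0.1875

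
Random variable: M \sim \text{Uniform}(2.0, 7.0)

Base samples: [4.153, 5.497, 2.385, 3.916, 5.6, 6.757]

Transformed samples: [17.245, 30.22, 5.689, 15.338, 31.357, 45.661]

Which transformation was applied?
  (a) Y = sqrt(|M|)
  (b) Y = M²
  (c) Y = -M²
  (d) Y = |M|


Checking option (b) Y = M²:
  M = 4.153 -> Y = 17.245 ✓
  M = 5.497 -> Y = 30.22 ✓
  M = 2.385 -> Y = 5.689 ✓
All samples match this transformation.

(b) M²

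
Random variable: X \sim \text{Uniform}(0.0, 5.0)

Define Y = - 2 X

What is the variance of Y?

For Y = aX + b: Var(Y) = a² * Var(X)
Var(X) = (5 - 0)^2/12 = 2.0833333
Var(Y) = (-2)² * 2.0833333 = 4 * 2.0833333 = 8.3333333

8.3333333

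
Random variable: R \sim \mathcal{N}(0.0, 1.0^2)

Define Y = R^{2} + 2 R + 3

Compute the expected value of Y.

E[Y] = 1*E[R²] + 2*E[R] + 3
E[R] = 0
E[R²] = Var(R) + (E[R])² = 1 + 0 = 1
E[Y] = 1*1 + 2*0 + 3 = 4

4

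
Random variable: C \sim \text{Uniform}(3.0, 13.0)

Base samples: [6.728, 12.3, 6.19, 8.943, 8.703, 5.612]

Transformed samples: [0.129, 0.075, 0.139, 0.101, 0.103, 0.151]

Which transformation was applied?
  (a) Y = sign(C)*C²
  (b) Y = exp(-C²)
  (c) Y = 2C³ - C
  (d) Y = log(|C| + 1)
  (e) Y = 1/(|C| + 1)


Checking option (e) Y = 1/(|C| + 1):
  C = 6.728 -> Y = 0.129 ✓
  C = 12.3 -> Y = 0.075 ✓
  C = 6.19 -> Y = 0.139 ✓
All samples match this transformation.

(e) 1/(|C| + 1)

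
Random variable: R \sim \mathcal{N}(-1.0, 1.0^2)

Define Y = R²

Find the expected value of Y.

E[R²] = Var(R) + (E[R])² = 1 + 1 = 2

2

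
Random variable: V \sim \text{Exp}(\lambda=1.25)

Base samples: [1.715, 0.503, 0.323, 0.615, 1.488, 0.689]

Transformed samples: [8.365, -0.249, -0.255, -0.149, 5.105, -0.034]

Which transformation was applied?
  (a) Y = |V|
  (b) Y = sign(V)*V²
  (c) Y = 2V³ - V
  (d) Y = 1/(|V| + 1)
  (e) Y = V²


Checking option (c) Y = 2V³ - V:
  V = 1.715 -> Y = 8.365 ✓
  V = 0.503 -> Y = -0.249 ✓
  V = 0.323 -> Y = -0.255 ✓
All samples match this transformation.

(c) 2V³ - V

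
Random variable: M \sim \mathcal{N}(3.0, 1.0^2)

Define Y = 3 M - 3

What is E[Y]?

For Y = 3M - 3:
E[Y] = 3 * E[M] - 3
E[M] = 3.0 = 3
E[Y] = 3 * 3 - 3 = 6

6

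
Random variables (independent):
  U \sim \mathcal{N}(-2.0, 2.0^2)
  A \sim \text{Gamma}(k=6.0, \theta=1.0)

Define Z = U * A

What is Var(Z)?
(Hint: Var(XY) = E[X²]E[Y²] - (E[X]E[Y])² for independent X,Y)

Var(XY) = E[X²]E[Y²] - (E[X]E[Y])²
E[U] = -2, Var(U) = 4
E[A] = 6, Var(A) = 6
E[U²] = 4 + (-2)² = 8
E[A²] = 6 + 6² = 42
Var(Z) = 8*42 - (-2*6)²
= 336 - 144 = 192

192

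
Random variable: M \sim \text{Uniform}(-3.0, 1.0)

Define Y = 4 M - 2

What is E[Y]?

For Y = 4M - 2:
E[Y] = 4 * E[M] - 2
E[M] = (-3 + 1)/2 = -1
E[Y] = 4 * (-1) - 2 = -6

-6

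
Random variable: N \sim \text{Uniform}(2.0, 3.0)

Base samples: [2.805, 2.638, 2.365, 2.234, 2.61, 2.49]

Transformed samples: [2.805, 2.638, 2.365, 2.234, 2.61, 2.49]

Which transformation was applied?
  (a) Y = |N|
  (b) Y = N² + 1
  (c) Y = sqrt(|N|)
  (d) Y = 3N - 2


Checking option (a) Y = |N|:
  N = 2.805 -> Y = 2.805 ✓
  N = 2.638 -> Y = 2.638 ✓
  N = 2.365 -> Y = 2.365 ✓
All samples match this transformation.

(a) |N|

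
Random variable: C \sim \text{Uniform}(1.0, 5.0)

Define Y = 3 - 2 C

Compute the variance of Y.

For Y = aC + b: Var(Y) = a² * Var(C)
Var(C) = (5 - 1)^2/12 = 1.3333333
Var(Y) = (-2)² * 1.3333333 = 4 * 1.3333333 = 5.3333333

5.3333333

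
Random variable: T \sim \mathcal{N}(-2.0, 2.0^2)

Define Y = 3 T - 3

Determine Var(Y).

For Y = aT + b: Var(Y) = a² * Var(T)
Var(T) = 2.0^2 = 4
Var(Y) = 3² * 4 = 9 * 4 = 36

36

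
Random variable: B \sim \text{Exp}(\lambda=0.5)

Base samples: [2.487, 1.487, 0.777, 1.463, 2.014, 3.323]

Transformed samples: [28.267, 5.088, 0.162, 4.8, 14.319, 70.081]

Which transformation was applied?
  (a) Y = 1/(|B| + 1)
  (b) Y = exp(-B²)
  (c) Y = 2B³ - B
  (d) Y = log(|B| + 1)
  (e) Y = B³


Checking option (c) Y = 2B³ - B:
  B = 2.487 -> Y = 28.267 ✓
  B = 1.487 -> Y = 5.088 ✓
  B = 0.777 -> Y = 0.162 ✓
All samples match this transformation.

(c) 2B³ - B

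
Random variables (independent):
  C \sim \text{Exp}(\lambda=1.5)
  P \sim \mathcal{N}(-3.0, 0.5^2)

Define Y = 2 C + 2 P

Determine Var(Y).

For independent RVs: Var(aX + bY) = a²Var(X) + b²Var(Y)
Var(C) = 0.44444444
Var(P) = 0.25
Var(Y) = 2²*0.44444444 + 2²*0.25
= 4*0.44444444 + 4*0.25 = 2.7777778

2.7777778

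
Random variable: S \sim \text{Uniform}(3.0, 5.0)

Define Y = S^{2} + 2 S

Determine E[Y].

E[Y] = 1*E[S²] + 2*E[S]
E[S] = 4
E[S²] = Var(S) + (E[S])² = 0.33333333 + 16 = 16.333333
E[Y] = 1*16.333333 + 2*4 = 24.333333

24.333333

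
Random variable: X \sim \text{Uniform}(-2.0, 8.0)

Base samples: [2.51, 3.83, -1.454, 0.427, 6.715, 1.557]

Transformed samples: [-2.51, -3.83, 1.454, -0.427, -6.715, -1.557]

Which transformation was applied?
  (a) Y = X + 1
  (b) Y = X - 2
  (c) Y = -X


Checking option (c) Y = -X:
  X = 2.51 -> Y = -2.51 ✓
  X = 3.83 -> Y = -3.83 ✓
  X = -1.454 -> Y = 1.454 ✓
All samples match this transformation.

(c) -X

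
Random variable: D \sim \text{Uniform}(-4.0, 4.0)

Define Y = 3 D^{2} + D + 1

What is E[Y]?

E[Y] = 3*E[D²] + 1*E[D] + 1
E[D] = 0
E[D²] = Var(D) + (E[D])² = 5.3333333 + 0 = 5.3333333
E[Y] = 3*5.3333333 + 1*0 + 1 = 17

17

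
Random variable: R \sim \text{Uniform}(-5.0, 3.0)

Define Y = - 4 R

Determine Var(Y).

For Y = aR + b: Var(Y) = a² * Var(R)
Var(R) = (3 + 5)^2/12 = 5.3333333
Var(Y) = (-4)² * 5.3333333 = 16 * 5.3333333 = 85.333333

85.333333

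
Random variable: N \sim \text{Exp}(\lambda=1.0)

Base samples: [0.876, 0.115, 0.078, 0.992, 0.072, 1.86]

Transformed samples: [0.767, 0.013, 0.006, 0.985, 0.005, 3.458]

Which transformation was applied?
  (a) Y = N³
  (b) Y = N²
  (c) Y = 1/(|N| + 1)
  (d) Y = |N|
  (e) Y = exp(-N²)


Checking option (b) Y = N²:
  N = 0.876 -> Y = 0.767 ✓
  N = 0.115 -> Y = 0.013 ✓
  N = 0.078 -> Y = 0.006 ✓
All samples match this transformation.

(b) N²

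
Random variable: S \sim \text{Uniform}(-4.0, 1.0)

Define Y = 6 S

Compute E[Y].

For Y = 6S:
E[Y] = 6 * E[S]
E[S] = (-4 + 1)/2 = -1.5
E[Y] = 6 * (-1.5) = -9

-9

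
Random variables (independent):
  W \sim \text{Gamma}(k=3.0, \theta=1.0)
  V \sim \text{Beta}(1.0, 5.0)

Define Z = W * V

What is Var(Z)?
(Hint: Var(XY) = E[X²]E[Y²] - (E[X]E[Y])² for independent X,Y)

Var(XY) = E[X²]E[Y²] - (E[X]E[Y])²
E[W] = 3, Var(W) = 3
E[V] = 0.16666667, Var(V) = 0.01984127
E[W²] = 3 + 3² = 12
E[V²] = 0.01984127 + 0.16666667² = 0.047619048
Var(Z) = 12*0.047619048 - (3*0.16666667)²
= 0.57142857 - 0.25 = 0.32142857

0.32142857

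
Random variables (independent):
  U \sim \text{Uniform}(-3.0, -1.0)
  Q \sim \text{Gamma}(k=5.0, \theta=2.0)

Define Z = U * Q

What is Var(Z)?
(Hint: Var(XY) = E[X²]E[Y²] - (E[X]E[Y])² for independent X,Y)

Var(XY) = E[X²]E[Y²] - (E[X]E[Y])²
E[U] = -2, Var(U) = 0.33333333
E[Q] = 10, Var(Q) = 20
E[U²] = 0.33333333 + (-2)² = 4.3333333
E[Q²] = 20 + 10² = 120
Var(Z) = 4.3333333*120 - (-2*10)²
= 520 - 400 = 120

120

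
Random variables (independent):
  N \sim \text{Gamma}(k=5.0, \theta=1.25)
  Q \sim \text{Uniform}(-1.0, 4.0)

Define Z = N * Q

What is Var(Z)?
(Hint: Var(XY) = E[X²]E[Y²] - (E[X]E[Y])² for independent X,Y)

Var(XY) = E[X²]E[Y²] - (E[X]E[Y])²
E[N] = 6.25, Var(N) = 7.8125
E[Q] = 1.5, Var(Q) = 2.0833333
E[N²] = 7.8125 + 6.25² = 46.875
E[Q²] = 2.0833333 + 1.5² = 4.3333333
Var(Z) = 46.875*4.3333333 - (6.25*1.5)²
= 203.125 - 87.890625 = 115.23438

115.23438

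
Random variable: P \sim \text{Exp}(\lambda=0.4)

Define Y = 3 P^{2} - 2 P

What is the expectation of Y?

E[Y] = 3*E[P²] - 2*E[P]
E[P] = 2.5
E[P²] = Var(P) + (E[P])² = 6.25 + 6.25 = 12.5
E[Y] = 3*12.5 - 2*2.5 = 32.5

32.5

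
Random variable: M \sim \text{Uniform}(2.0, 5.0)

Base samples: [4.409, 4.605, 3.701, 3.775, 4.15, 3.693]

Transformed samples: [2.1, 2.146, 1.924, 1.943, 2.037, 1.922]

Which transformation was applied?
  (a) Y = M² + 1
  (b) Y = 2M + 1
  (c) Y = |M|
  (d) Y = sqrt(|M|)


Checking option (d) Y = sqrt(|M|):
  M = 4.409 -> Y = 2.1 ✓
  M = 4.605 -> Y = 2.146 ✓
  M = 3.701 -> Y = 1.924 ✓
All samples match this transformation.

(d) sqrt(|M|)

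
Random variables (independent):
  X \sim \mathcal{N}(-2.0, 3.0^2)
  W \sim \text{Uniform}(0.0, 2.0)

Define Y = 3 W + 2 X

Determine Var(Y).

For independent RVs: Var(aX + bY) = a²Var(X) + b²Var(Y)
Var(X) = 9
Var(W) = 0.33333333
Var(Y) = 2²*9 + 3²*0.33333333
= 4*9 + 9*0.33333333 = 39

39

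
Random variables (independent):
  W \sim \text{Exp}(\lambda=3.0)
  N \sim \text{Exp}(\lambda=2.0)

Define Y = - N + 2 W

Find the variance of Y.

For independent RVs: Var(aX + bY) = a²Var(X) + b²Var(Y)
Var(W) = 0.11111111
Var(N) = 0.25
Var(Y) = 2²*0.11111111 + (-1)²*0.25
= 4*0.11111111 + 1*0.25 = 0.69444444

0.69444444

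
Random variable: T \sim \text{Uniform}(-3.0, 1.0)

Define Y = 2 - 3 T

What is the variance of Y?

For Y = aT + b: Var(Y) = a² * Var(T)
Var(T) = (1 + 3)^2/12 = 1.3333333
Var(Y) = (-3)² * 1.3333333 = 9 * 1.3333333 = 12

12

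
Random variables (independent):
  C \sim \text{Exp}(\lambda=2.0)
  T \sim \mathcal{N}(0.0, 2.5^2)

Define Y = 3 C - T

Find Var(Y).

For independent RVs: Var(aX + bY) = a²Var(X) + b²Var(Y)
Var(C) = 0.25
Var(T) = 6.25
Var(Y) = 3²*0.25 + (-1)²*6.25
= 9*0.25 + 1*6.25 = 8.5

8.5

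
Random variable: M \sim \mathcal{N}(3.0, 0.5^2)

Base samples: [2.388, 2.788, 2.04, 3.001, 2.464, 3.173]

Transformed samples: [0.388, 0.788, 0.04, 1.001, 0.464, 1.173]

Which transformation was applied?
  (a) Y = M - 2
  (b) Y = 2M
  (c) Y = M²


Checking option (a) Y = M - 2:
  M = 2.388 -> Y = 0.388 ✓
  M = 2.788 -> Y = 0.788 ✓
  M = 2.04 -> Y = 0.04 ✓
All samples match this transformation.

(a) M - 2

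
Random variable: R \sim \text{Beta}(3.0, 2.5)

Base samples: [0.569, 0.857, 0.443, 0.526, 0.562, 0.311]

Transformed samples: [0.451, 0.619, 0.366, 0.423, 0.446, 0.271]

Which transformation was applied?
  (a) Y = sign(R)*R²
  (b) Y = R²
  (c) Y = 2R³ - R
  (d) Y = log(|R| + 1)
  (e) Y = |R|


Checking option (d) Y = log(|R| + 1):
  R = 0.569 -> Y = 0.451 ✓
  R = 0.857 -> Y = 0.619 ✓
  R = 0.443 -> Y = 0.366 ✓
All samples match this transformation.

(d) log(|R| + 1)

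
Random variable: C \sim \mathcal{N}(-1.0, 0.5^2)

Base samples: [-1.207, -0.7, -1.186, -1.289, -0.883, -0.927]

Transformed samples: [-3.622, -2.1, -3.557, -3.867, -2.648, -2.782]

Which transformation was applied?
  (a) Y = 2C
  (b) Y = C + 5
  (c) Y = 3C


Checking option (c) Y = 3C:
  C = -1.207 -> Y = -3.622 ✓
  C = -0.7 -> Y = -2.1 ✓
  C = -1.186 -> Y = -3.557 ✓
All samples match this transformation.

(c) 3C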